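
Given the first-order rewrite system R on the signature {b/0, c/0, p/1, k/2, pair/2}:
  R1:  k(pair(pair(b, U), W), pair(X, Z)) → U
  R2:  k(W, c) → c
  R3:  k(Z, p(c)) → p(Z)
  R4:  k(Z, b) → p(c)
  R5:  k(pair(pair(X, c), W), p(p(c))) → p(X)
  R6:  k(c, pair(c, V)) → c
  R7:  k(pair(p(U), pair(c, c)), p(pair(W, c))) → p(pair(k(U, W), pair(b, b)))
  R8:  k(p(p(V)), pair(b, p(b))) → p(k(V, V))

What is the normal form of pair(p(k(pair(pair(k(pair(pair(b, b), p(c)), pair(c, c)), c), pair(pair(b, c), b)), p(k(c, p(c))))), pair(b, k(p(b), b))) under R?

pair(p(p(b)), pair(b, p(c)))

1. pair(p(k(pair(pair(k(pair(pair(b, b), p(c)), pair(c, c)), c), pair(pair(b, c), b)), p(k(c, p(c))))), pair(b, k(p(b), b)))  →  pair(p(k(pair(pair(b, c), pair(pair(b, c), b)), p(k(c, p(c))))), pair(b, k(p(b), b)))   [R1 at 1.1.1.1.1]
2. pair(p(k(pair(pair(b, c), pair(pair(b, c), b)), p(k(c, p(c))))), pair(b, k(p(b), b)))  →  pair(p(k(pair(pair(b, c), pair(pair(b, c), b)), p(p(c)))), pair(b, k(p(b), b)))   [R3 at 1.1.2.1]
3. pair(p(k(pair(pair(b, c), pair(pair(b, c), b)), p(p(c)))), pair(b, k(p(b), b)))  →  pair(p(p(b)), pair(b, k(p(b), b)))   [R5 at 1.1]
4. pair(p(p(b)), pair(b, k(p(b), b)))  →  pair(p(p(b)), pair(b, p(c)))   [R4 at 2.2]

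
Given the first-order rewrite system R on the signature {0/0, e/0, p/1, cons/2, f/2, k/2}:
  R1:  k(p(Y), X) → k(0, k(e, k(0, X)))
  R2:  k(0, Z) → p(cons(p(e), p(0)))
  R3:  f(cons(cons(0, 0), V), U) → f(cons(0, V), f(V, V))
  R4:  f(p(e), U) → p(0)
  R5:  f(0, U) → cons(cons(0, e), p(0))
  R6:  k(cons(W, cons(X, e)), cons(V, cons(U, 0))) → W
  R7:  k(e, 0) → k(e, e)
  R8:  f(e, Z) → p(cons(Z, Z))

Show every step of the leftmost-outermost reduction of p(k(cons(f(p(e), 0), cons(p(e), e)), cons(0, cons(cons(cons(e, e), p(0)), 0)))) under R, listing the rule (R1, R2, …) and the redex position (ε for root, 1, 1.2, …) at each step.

p(p(0))

1. p(k(cons(f(p(e), 0), cons(p(e), e)), cons(0, cons(cons(cons(e, e), p(0)), 0))))  →  p(f(p(e), 0))   [R6 at 1]
2. p(f(p(e), 0))  →  p(p(0))   [R4 at 1]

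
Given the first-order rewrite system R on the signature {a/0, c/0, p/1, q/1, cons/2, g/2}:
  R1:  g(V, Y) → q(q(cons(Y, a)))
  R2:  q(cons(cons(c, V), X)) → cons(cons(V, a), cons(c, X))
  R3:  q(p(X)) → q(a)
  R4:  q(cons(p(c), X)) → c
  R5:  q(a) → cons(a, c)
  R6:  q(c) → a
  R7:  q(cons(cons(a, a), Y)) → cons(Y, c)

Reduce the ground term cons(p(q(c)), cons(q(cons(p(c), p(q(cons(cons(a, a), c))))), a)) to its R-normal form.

1. cons(p(q(c)), cons(q(cons(p(c), p(q(cons(cons(a, a), c))))), a))  →  cons(p(a), cons(q(cons(p(c), p(q(cons(cons(a, a), c))))), a))   [R6 at 1.1]
2. cons(p(a), cons(q(cons(p(c), p(q(cons(cons(a, a), c))))), a))  →  cons(p(a), cons(c, a))   [R4 at 2.1]

cons(p(a), cons(c, a))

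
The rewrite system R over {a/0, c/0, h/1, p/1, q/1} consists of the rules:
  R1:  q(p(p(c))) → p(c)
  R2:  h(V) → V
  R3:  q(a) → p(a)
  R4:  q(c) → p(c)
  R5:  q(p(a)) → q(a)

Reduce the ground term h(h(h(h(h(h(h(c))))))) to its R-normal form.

c

1. h(h(h(h(h(h(h(c)))))))  →  h(h(h(h(h(h(c))))))   [R2 at ε]
2. h(h(h(h(h(h(c))))))  →  h(h(h(h(h(c)))))   [R2 at ε]
3. h(h(h(h(h(c)))))  →  h(h(h(h(c))))   [R2 at ε]
4. h(h(h(h(c))))  →  h(h(h(c)))   [R2 at ε]
5. h(h(h(c)))  →  h(h(c))   [R2 at ε]
6. h(h(c))  →  h(c)   [R2 at ε]
7. h(c)  →  c   [R2 at ε]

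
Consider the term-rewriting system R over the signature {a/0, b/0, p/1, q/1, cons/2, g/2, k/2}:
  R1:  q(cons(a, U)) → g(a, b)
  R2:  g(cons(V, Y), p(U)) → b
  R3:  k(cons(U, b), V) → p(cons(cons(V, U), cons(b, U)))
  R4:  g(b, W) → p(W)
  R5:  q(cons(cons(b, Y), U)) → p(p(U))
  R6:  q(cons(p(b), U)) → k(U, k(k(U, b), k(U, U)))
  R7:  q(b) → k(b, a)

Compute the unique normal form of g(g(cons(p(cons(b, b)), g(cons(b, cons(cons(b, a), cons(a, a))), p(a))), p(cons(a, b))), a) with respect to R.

1. g(g(cons(p(cons(b, b)), g(cons(b, cons(cons(b, a), cons(a, a))), p(a))), p(cons(a, b))), a)  →  g(b, a)   [R2 at 1]
2. g(b, a)  →  p(a)   [R4 at ε]

p(a)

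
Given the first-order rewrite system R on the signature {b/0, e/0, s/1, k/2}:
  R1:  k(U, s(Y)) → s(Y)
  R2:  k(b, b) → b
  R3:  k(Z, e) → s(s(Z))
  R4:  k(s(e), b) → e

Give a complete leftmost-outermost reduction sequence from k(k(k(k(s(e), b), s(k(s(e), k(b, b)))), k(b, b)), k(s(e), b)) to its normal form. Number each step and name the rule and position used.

1. k(k(k(k(s(e), b), s(k(s(e), k(b, b)))), k(b, b)), k(s(e), b))  →  k(k(s(k(s(e), k(b, b))), k(b, b)), k(s(e), b))   [R1 at 1.1]
2. k(k(s(k(s(e), k(b, b))), k(b, b)), k(s(e), b))  →  k(k(s(k(s(e), b)), k(b, b)), k(s(e), b))   [R2 at 1.1.1.2]
3. k(k(s(k(s(e), b)), k(b, b)), k(s(e), b))  →  k(k(s(e), k(b, b)), k(s(e), b))   [R4 at 1.1.1]
4. k(k(s(e), k(b, b)), k(s(e), b))  →  k(k(s(e), b), k(s(e), b))   [R2 at 1.2]
5. k(k(s(e), b), k(s(e), b))  →  k(e, k(s(e), b))   [R4 at 1]
6. k(e, k(s(e), b))  →  k(e, e)   [R4 at 2]
7. k(e, e)  →  s(s(e))   [R3 at ε]

s(s(e))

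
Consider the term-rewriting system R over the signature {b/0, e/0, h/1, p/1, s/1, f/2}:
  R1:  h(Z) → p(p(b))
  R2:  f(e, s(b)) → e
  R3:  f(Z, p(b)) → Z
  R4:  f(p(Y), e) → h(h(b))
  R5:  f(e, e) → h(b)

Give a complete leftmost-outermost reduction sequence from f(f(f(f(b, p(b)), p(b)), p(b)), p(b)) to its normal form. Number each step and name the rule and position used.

b

1. f(f(f(f(b, p(b)), p(b)), p(b)), p(b))  →  f(f(f(b, p(b)), p(b)), p(b))   [R3 at ε]
2. f(f(f(b, p(b)), p(b)), p(b))  →  f(f(b, p(b)), p(b))   [R3 at ε]
3. f(f(b, p(b)), p(b))  →  f(b, p(b))   [R3 at ε]
4. f(b, p(b))  →  b   [R3 at ε]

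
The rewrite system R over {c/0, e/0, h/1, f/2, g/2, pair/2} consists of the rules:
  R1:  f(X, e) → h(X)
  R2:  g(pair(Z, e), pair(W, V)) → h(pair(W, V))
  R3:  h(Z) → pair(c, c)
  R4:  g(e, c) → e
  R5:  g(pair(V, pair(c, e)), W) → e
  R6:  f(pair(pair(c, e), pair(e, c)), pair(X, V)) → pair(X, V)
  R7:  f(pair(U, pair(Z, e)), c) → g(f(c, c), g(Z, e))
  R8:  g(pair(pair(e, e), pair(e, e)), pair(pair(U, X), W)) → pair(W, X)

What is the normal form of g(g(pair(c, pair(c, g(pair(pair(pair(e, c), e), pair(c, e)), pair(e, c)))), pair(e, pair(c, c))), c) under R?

1. g(g(pair(c, pair(c, g(pair(pair(pair(e, c), e), pair(c, e)), pair(e, c)))), pair(e, pair(c, c))), c)  →  g(g(pair(c, pair(c, e)), pair(e, pair(c, c))), c)   [R5 at 1.1.2.2]
2. g(g(pair(c, pair(c, e)), pair(e, pair(c, c))), c)  →  g(e, c)   [R5 at 1]
3. g(e, c)  →  e   [R4 at ε]

e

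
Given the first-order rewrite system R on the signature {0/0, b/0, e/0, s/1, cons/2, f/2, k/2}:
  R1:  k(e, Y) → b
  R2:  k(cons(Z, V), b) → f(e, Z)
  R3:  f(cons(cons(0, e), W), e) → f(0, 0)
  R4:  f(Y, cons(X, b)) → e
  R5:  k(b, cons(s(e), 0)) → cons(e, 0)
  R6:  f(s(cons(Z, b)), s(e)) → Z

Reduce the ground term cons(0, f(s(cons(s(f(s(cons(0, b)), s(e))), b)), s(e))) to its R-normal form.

cons(0, s(0))

1. cons(0, f(s(cons(s(f(s(cons(0, b)), s(e))), b)), s(e)))  →  cons(0, s(f(s(cons(0, b)), s(e))))   [R6 at 2]
2. cons(0, s(f(s(cons(0, b)), s(e))))  →  cons(0, s(0))   [R6 at 2.1]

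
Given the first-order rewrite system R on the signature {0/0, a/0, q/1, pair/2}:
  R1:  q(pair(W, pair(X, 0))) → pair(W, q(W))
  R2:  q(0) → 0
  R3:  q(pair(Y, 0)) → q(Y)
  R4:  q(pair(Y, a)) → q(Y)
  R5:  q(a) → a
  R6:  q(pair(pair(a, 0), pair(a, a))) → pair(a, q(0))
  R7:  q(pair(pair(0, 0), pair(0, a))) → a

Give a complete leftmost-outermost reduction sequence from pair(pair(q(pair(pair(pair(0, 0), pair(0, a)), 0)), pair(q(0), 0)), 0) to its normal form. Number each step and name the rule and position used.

pair(pair(a, pair(0, 0)), 0)

1. pair(pair(q(pair(pair(pair(0, 0), pair(0, a)), 0)), pair(q(0), 0)), 0)  →  pair(pair(q(pair(pair(0, 0), pair(0, a))), pair(q(0), 0)), 0)   [R3 at 1.1]
2. pair(pair(q(pair(pair(0, 0), pair(0, a))), pair(q(0), 0)), 0)  →  pair(pair(a, pair(q(0), 0)), 0)   [R7 at 1.1]
3. pair(pair(a, pair(q(0), 0)), 0)  →  pair(pair(a, pair(0, 0)), 0)   [R2 at 1.2.1]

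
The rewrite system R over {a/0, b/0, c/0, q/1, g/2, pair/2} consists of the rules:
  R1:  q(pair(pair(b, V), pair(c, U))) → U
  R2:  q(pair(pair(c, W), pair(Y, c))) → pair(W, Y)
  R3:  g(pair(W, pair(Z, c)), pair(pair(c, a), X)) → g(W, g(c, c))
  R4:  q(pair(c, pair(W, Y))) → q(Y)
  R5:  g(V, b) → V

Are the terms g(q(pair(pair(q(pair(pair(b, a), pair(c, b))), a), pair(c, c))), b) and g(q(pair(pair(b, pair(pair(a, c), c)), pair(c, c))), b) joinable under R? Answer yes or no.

Reduce t₁ = g(q(pair(pair(q(pair(pair(b, a), pair(c, b))), a), pair(c, c))), b):
1. g(q(pair(pair(q(pair(pair(b, a), pair(c, b))), a), pair(c, c))), b)  →  q(pair(pair(q(pair(pair(b, a), pair(c, b))), a), pair(c, c)))   [R5 at ε]
2. q(pair(pair(q(pair(pair(b, a), pair(c, b))), a), pair(c, c)))  →  q(pair(pair(b, a), pair(c, c)))   [R1 at 1.1.1]
3. q(pair(pair(b, a), pair(c, c)))  →  c   [R1 at ε]

Reduce t₂ = g(q(pair(pair(b, pair(pair(a, c), c)), pair(c, c))), b):
1. g(q(pair(pair(b, pair(pair(a, c), c)), pair(c, c))), b)  →  q(pair(pair(b, pair(pair(a, c), c)), pair(c, c)))   [R5 at ε]
2. q(pair(pair(b, pair(pair(a, c), c)), pair(c, c)))  →  c   [R1 at ε]

yes — NF(t₁) = c, NF(t₂) = c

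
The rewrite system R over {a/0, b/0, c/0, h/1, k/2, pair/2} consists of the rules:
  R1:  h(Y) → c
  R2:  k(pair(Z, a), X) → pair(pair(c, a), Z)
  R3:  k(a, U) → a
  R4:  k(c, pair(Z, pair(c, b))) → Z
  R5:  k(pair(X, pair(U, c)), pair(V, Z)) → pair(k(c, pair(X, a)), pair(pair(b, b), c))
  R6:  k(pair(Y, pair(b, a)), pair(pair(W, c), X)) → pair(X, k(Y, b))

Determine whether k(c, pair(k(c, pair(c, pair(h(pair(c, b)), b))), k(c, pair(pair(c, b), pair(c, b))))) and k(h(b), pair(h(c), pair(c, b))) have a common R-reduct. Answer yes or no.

yes — NF(t₁) = c, NF(t₂) = c

Reduce t₁ = k(c, pair(k(c, pair(c, pair(h(pair(c, b)), b))), k(c, pair(pair(c, b), pair(c, b))))):
1. k(c, pair(k(c, pair(c, pair(h(pair(c, b)), b))), k(c, pair(pair(c, b), pair(c, b)))))  →  k(c, pair(k(c, pair(c, pair(c, b))), k(c, pair(pair(c, b), pair(c, b)))))   [R1 at 2.1.2.2.1]
2. k(c, pair(k(c, pair(c, pair(c, b))), k(c, pair(pair(c, b), pair(c, b)))))  →  k(c, pair(c, k(c, pair(pair(c, b), pair(c, b)))))   [R4 at 2.1]
3. k(c, pair(c, k(c, pair(pair(c, b), pair(c, b)))))  →  k(c, pair(c, pair(c, b)))   [R4 at 2.2]
4. k(c, pair(c, pair(c, b)))  →  c   [R4 at ε]

Reduce t₂ = k(h(b), pair(h(c), pair(c, b))):
1. k(h(b), pair(h(c), pair(c, b)))  →  k(c, pair(h(c), pair(c, b)))   [R1 at 1]
2. k(c, pair(h(c), pair(c, b)))  →  h(c)   [R4 at ε]
3. h(c)  →  c   [R1 at ε]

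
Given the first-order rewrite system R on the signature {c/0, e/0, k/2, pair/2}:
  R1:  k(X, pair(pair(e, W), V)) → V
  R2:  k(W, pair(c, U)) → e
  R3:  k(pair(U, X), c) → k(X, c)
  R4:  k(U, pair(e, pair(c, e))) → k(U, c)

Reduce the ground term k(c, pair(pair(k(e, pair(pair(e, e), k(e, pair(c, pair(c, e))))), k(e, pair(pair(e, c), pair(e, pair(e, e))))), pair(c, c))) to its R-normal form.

pair(c, c)

1. k(c, pair(pair(k(e, pair(pair(e, e), k(e, pair(c, pair(c, e))))), k(e, pair(pair(e, c), pair(e, pair(e, e))))), pair(c, c)))  →  k(c, pair(pair(k(e, pair(c, pair(c, e))), k(e, pair(pair(e, c), pair(e, pair(e, e))))), pair(c, c)))   [R1 at 2.1.1]
2. k(c, pair(pair(k(e, pair(c, pair(c, e))), k(e, pair(pair(e, c), pair(e, pair(e, e))))), pair(c, c)))  →  k(c, pair(pair(e, k(e, pair(pair(e, c), pair(e, pair(e, e))))), pair(c, c)))   [R2 at 2.1.1]
3. k(c, pair(pair(e, k(e, pair(pair(e, c), pair(e, pair(e, e))))), pair(c, c)))  →  pair(c, c)   [R1 at ε]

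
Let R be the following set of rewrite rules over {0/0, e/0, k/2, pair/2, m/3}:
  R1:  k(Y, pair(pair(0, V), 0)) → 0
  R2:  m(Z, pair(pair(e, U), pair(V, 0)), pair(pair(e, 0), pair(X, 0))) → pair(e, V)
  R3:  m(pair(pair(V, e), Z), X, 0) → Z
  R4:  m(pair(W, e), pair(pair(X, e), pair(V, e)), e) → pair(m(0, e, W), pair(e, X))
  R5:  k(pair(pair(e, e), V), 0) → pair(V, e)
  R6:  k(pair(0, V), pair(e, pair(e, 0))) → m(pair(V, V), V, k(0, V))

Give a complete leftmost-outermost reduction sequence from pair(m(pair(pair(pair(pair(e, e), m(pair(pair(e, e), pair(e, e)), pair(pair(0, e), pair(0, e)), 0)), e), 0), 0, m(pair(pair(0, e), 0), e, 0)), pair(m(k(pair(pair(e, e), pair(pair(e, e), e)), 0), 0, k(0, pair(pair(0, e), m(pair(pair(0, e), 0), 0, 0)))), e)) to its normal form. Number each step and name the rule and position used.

pair(0, pair(e, e))

1. pair(m(pair(pair(pair(pair(e, e), m(pair(pair(e, e), pair(e, e)), pair(pair(0, e), pair(0, e)), 0)), e), 0), 0, m(pair(pair(0, e), 0), e, 0)), pair(m(k(pair(pair(e, e), pair(pair(e, e), e)), 0), 0, k(0, pair(pair(0, e), m(pair(pair(0, e), 0), 0, 0)))), e))  →  pair(m(pair(pair(pair(pair(e, e), pair(e, e)), e), 0), 0, m(pair(pair(0, e), 0), e, 0)), pair(m(k(pair(pair(e, e), pair(pair(e, e), e)), 0), 0, k(0, pair(pair(0, e), m(pair(pair(0, e), 0), 0, 0)))), e))   [R3 at 1.1.1.1.2]
2. pair(m(pair(pair(pair(pair(e, e), pair(e, e)), e), 0), 0, m(pair(pair(0, e), 0), e, 0)), pair(m(k(pair(pair(e, e), pair(pair(e, e), e)), 0), 0, k(0, pair(pair(0, e), m(pair(pair(0, e), 0), 0, 0)))), e))  →  pair(m(pair(pair(pair(pair(e, e), pair(e, e)), e), 0), 0, 0), pair(m(k(pair(pair(e, e), pair(pair(e, e), e)), 0), 0, k(0, pair(pair(0, e), m(pair(pair(0, e), 0), 0, 0)))), e))   [R3 at 1.3]
3. pair(m(pair(pair(pair(pair(e, e), pair(e, e)), e), 0), 0, 0), pair(m(k(pair(pair(e, e), pair(pair(e, e), e)), 0), 0, k(0, pair(pair(0, e), m(pair(pair(0, e), 0), 0, 0)))), e))  →  pair(0, pair(m(k(pair(pair(e, e), pair(pair(e, e), e)), 0), 0, k(0, pair(pair(0, e), m(pair(pair(0, e), 0), 0, 0)))), e))   [R3 at 1]
4. pair(0, pair(m(k(pair(pair(e, e), pair(pair(e, e), e)), 0), 0, k(0, pair(pair(0, e), m(pair(pair(0, e), 0), 0, 0)))), e))  →  pair(0, pair(m(pair(pair(pair(e, e), e), e), 0, k(0, pair(pair(0, e), m(pair(pair(0, e), 0), 0, 0)))), e))   [R5 at 2.1.1]
5. pair(0, pair(m(pair(pair(pair(e, e), e), e), 0, k(0, pair(pair(0, e), m(pair(pair(0, e), 0), 0, 0)))), e))  →  pair(0, pair(m(pair(pair(pair(e, e), e), e), 0, k(0, pair(pair(0, e), 0))), e))   [R3 at 2.1.3.2.2]
6. pair(0, pair(m(pair(pair(pair(e, e), e), e), 0, k(0, pair(pair(0, e), 0))), e))  →  pair(0, pair(m(pair(pair(pair(e, e), e), e), 0, 0), e))   [R1 at 2.1.3]
7. pair(0, pair(m(pair(pair(pair(e, e), e), e), 0, 0), e))  →  pair(0, pair(e, e))   [R3 at 2.1]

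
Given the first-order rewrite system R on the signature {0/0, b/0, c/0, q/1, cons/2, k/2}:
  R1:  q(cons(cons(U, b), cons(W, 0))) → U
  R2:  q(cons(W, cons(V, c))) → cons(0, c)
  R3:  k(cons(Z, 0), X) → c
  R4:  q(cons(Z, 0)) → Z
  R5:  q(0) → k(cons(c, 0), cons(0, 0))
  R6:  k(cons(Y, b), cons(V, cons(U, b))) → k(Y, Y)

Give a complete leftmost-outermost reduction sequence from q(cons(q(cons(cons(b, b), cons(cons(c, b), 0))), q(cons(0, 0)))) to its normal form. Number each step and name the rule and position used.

1. q(cons(q(cons(cons(b, b), cons(cons(c, b), 0))), q(cons(0, 0))))  →  q(cons(b, q(cons(0, 0))))   [R1 at 1.1]
2. q(cons(b, q(cons(0, 0))))  →  q(cons(b, 0))   [R4 at 1.2]
3. q(cons(b, 0))  →  b   [R4 at ε]

b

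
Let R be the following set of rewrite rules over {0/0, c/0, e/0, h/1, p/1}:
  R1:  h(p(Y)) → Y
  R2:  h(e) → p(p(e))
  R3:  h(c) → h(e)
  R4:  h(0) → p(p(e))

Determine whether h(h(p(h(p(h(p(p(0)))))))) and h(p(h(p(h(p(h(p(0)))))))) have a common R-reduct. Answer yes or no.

Reduce t₁ = h(h(p(h(p(h(p(p(0)))))))):
1. h(h(p(h(p(h(p(p(0))))))))  →  h(h(p(h(p(p(0))))))   [R1 at 1]
2. h(h(p(h(p(p(0))))))  →  h(h(p(p(0))))   [R1 at 1]
3. h(h(p(p(0))))  →  h(p(0))   [R1 at 1]
4. h(p(0))  →  0   [R1 at ε]

Reduce t₂ = h(p(h(p(h(p(h(p(0)))))))):
1. h(p(h(p(h(p(h(p(0))))))))  →  h(p(h(p(h(p(0))))))   [R1 at ε]
2. h(p(h(p(h(p(0))))))  →  h(p(h(p(0))))   [R1 at ε]
3. h(p(h(p(0))))  →  h(p(0))   [R1 at ε]
4. h(p(0))  →  0   [R1 at ε]

yes — NF(t₁) = 0, NF(t₂) = 0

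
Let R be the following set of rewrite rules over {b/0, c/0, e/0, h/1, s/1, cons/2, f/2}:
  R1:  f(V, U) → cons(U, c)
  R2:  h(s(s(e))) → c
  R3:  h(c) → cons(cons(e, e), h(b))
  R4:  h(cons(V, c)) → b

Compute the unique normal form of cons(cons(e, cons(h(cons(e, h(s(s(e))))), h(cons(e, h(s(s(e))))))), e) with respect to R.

1. cons(cons(e, cons(h(cons(e, h(s(s(e))))), h(cons(e, h(s(s(e))))))), e)  →  cons(cons(e, cons(h(cons(e, c)), h(cons(e, h(s(s(e))))))), e)   [R2 at 1.2.1.1.2]
2. cons(cons(e, cons(h(cons(e, c)), h(cons(e, h(s(s(e))))))), e)  →  cons(cons(e, cons(b, h(cons(e, h(s(s(e))))))), e)   [R4 at 1.2.1]
3. cons(cons(e, cons(b, h(cons(e, h(s(s(e))))))), e)  →  cons(cons(e, cons(b, h(cons(e, c)))), e)   [R2 at 1.2.2.1.2]
4. cons(cons(e, cons(b, h(cons(e, c)))), e)  →  cons(cons(e, cons(b, b)), e)   [R4 at 1.2.2]

cons(cons(e, cons(b, b)), e)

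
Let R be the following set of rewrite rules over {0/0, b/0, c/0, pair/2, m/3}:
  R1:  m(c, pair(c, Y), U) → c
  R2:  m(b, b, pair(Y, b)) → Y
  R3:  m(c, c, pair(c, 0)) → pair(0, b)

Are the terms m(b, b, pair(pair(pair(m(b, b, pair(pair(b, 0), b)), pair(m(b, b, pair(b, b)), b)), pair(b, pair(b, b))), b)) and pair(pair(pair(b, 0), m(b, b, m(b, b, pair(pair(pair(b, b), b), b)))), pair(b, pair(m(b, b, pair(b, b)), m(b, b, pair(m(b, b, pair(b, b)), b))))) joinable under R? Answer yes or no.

yes — NF(t₁) = pair(pair(pair(b, 0), pair(b, b)), pair(b, pair(b, b))), NF(t₂) = pair(pair(pair(b, 0), pair(b, b)), pair(b, pair(b, b)))

Reduce t₁ = m(b, b, pair(pair(pair(m(b, b, pair(pair(b, 0), b)), pair(m(b, b, pair(b, b)), b)), pair(b, pair(b, b))), b)):
1. m(b, b, pair(pair(pair(m(b, b, pair(pair(b, 0), b)), pair(m(b, b, pair(b, b)), b)), pair(b, pair(b, b))), b))  →  pair(pair(m(b, b, pair(pair(b, 0), b)), pair(m(b, b, pair(b, b)), b)), pair(b, pair(b, b)))   [R2 at ε]
2. pair(pair(m(b, b, pair(pair(b, 0), b)), pair(m(b, b, pair(b, b)), b)), pair(b, pair(b, b)))  →  pair(pair(pair(b, 0), pair(m(b, b, pair(b, b)), b)), pair(b, pair(b, b)))   [R2 at 1.1]
3. pair(pair(pair(b, 0), pair(m(b, b, pair(b, b)), b)), pair(b, pair(b, b)))  →  pair(pair(pair(b, 0), pair(b, b)), pair(b, pair(b, b)))   [R2 at 1.2.1]

Reduce t₂ = pair(pair(pair(b, 0), m(b, b, m(b, b, pair(pair(pair(b, b), b), b)))), pair(b, pair(m(b, b, pair(b, b)), m(b, b, pair(m(b, b, pair(b, b)), b))))):
1. pair(pair(pair(b, 0), m(b, b, m(b, b, pair(pair(pair(b, b), b), b)))), pair(b, pair(m(b, b, pair(b, b)), m(b, b, pair(m(b, b, pair(b, b)), b)))))  →  pair(pair(pair(b, 0), m(b, b, pair(pair(b, b), b))), pair(b, pair(m(b, b, pair(b, b)), m(b, b, pair(m(b, b, pair(b, b)), b)))))   [R2 at 1.2.3]
2. pair(pair(pair(b, 0), m(b, b, pair(pair(b, b), b))), pair(b, pair(m(b, b, pair(b, b)), m(b, b, pair(m(b, b, pair(b, b)), b)))))  →  pair(pair(pair(b, 0), pair(b, b)), pair(b, pair(m(b, b, pair(b, b)), m(b, b, pair(m(b, b, pair(b, b)), b)))))   [R2 at 1.2]
3. pair(pair(pair(b, 0), pair(b, b)), pair(b, pair(m(b, b, pair(b, b)), m(b, b, pair(m(b, b, pair(b, b)), b)))))  →  pair(pair(pair(b, 0), pair(b, b)), pair(b, pair(b, m(b, b, pair(m(b, b, pair(b, b)), b)))))   [R2 at 2.2.1]
4. pair(pair(pair(b, 0), pair(b, b)), pair(b, pair(b, m(b, b, pair(m(b, b, pair(b, b)), b)))))  →  pair(pair(pair(b, 0), pair(b, b)), pair(b, pair(b, m(b, b, pair(b, b)))))   [R2 at 2.2.2]
5. pair(pair(pair(b, 0), pair(b, b)), pair(b, pair(b, m(b, b, pair(b, b)))))  →  pair(pair(pair(b, 0), pair(b, b)), pair(b, pair(b, b)))   [R2 at 2.2.2]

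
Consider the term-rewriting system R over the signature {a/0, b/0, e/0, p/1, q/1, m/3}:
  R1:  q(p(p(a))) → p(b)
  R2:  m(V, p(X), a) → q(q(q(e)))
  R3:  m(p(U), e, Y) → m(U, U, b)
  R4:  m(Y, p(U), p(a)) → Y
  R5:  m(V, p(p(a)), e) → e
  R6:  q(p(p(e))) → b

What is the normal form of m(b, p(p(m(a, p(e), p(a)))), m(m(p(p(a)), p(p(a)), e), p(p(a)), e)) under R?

e

1. m(b, p(p(m(a, p(e), p(a)))), m(m(p(p(a)), p(p(a)), e), p(p(a)), e))  →  m(b, p(p(a)), m(m(p(p(a)), p(p(a)), e), p(p(a)), e))   [R4 at 2.1.1]
2. m(b, p(p(a)), m(m(p(p(a)), p(p(a)), e), p(p(a)), e))  →  m(b, p(p(a)), e)   [R5 at 3]
3. m(b, p(p(a)), e)  →  e   [R5 at ε]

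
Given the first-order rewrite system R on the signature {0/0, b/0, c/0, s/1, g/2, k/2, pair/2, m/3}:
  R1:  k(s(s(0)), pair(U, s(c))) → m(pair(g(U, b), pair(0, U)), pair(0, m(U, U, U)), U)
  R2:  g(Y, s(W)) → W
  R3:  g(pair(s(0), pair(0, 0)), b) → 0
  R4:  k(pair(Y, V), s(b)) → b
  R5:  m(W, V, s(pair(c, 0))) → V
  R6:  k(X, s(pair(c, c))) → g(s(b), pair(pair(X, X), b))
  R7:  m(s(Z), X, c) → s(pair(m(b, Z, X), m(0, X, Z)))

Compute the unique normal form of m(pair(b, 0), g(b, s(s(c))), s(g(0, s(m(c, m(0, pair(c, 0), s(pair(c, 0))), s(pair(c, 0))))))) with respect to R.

1. m(pair(b, 0), g(b, s(s(c))), s(g(0, s(m(c, m(0, pair(c, 0), s(pair(c, 0))), s(pair(c, 0)))))))  →  m(pair(b, 0), s(c), s(g(0, s(m(c, m(0, pair(c, 0), s(pair(c, 0))), s(pair(c, 0)))))))   [R2 at 2]
2. m(pair(b, 0), s(c), s(g(0, s(m(c, m(0, pair(c, 0), s(pair(c, 0))), s(pair(c, 0)))))))  →  m(pair(b, 0), s(c), s(m(c, m(0, pair(c, 0), s(pair(c, 0))), s(pair(c, 0)))))   [R2 at 3.1]
3. m(pair(b, 0), s(c), s(m(c, m(0, pair(c, 0), s(pair(c, 0))), s(pair(c, 0)))))  →  m(pair(b, 0), s(c), s(m(0, pair(c, 0), s(pair(c, 0)))))   [R5 at 3.1]
4. m(pair(b, 0), s(c), s(m(0, pair(c, 0), s(pair(c, 0)))))  →  m(pair(b, 0), s(c), s(pair(c, 0)))   [R5 at 3.1]
5. m(pair(b, 0), s(c), s(pair(c, 0)))  →  s(c)   [R5 at ε]

s(c)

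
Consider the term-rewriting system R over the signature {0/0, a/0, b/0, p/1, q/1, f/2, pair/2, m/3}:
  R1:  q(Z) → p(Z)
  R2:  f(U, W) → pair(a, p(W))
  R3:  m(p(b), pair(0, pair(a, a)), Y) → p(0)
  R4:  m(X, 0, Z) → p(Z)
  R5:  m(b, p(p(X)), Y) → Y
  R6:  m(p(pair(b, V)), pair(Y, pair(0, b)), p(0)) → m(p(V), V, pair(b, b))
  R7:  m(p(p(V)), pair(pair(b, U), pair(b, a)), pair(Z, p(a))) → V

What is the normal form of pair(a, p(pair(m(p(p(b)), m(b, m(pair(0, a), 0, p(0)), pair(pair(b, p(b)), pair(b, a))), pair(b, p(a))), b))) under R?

pair(a, p(pair(b, b)))

1. pair(a, p(pair(m(p(p(b)), m(b, m(pair(0, a), 0, p(0)), pair(pair(b, p(b)), pair(b, a))), pair(b, p(a))), b)))  →  pair(a, p(pair(m(p(p(b)), m(b, p(p(0)), pair(pair(b, p(b)), pair(b, a))), pair(b, p(a))), b)))   [R4 at 2.1.1.2.2]
2. pair(a, p(pair(m(p(p(b)), m(b, p(p(0)), pair(pair(b, p(b)), pair(b, a))), pair(b, p(a))), b)))  →  pair(a, p(pair(m(p(p(b)), pair(pair(b, p(b)), pair(b, a)), pair(b, p(a))), b)))   [R5 at 2.1.1.2]
3. pair(a, p(pair(m(p(p(b)), pair(pair(b, p(b)), pair(b, a)), pair(b, p(a))), b)))  →  pair(a, p(pair(b, b)))   [R7 at 2.1.1]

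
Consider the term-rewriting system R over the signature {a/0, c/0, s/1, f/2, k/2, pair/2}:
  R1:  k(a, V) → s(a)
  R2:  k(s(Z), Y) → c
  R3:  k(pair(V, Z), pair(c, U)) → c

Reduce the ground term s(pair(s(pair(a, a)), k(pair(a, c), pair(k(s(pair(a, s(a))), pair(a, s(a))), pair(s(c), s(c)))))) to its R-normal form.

1. s(pair(s(pair(a, a)), k(pair(a, c), pair(k(s(pair(a, s(a))), pair(a, s(a))), pair(s(c), s(c))))))  →  s(pair(s(pair(a, a)), k(pair(a, c), pair(c, pair(s(c), s(c))))))   [R2 at 1.2.2.1]
2. s(pair(s(pair(a, a)), k(pair(a, c), pair(c, pair(s(c), s(c))))))  →  s(pair(s(pair(a, a)), c))   [R3 at 1.2]

s(pair(s(pair(a, a)), c))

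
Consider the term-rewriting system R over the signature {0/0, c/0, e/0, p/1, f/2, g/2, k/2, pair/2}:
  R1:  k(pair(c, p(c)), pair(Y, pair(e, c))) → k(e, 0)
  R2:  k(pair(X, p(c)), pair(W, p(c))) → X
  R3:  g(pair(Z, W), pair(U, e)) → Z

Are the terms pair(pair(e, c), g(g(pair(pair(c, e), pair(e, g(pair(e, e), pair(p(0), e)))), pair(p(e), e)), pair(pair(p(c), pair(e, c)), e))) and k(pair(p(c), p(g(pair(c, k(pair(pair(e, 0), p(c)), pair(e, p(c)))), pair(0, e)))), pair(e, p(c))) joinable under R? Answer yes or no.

no — NF(t₁) = pair(pair(e, c), c), NF(t₂) = p(c)

Reduce t₁ = pair(pair(e, c), g(g(pair(pair(c, e), pair(e, g(pair(e, e), pair(p(0), e)))), pair(p(e), e)), pair(pair(p(c), pair(e, c)), e))):
1. pair(pair(e, c), g(g(pair(pair(c, e), pair(e, g(pair(e, e), pair(p(0), e)))), pair(p(e), e)), pair(pair(p(c), pair(e, c)), e)))  →  pair(pair(e, c), g(pair(c, e), pair(pair(p(c), pair(e, c)), e)))   [R3 at 2.1]
2. pair(pair(e, c), g(pair(c, e), pair(pair(p(c), pair(e, c)), e)))  →  pair(pair(e, c), c)   [R3 at 2]

Reduce t₂ = k(pair(p(c), p(g(pair(c, k(pair(pair(e, 0), p(c)), pair(e, p(c)))), pair(0, e)))), pair(e, p(c))):
1. k(pair(p(c), p(g(pair(c, k(pair(pair(e, 0), p(c)), pair(e, p(c)))), pair(0, e)))), pair(e, p(c)))  →  k(pair(p(c), p(c)), pair(e, p(c)))   [R3 at 1.2.1]
2. k(pair(p(c), p(c)), pair(e, p(c)))  →  p(c)   [R2 at ε]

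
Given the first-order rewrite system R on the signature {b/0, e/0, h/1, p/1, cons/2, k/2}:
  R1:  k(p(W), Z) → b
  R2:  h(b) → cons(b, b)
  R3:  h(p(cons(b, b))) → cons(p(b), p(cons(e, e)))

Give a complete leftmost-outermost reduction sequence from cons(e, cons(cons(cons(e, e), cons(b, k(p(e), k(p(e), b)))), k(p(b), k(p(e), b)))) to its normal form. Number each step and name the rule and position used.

cons(e, cons(cons(cons(e, e), cons(b, b)), b))

1. cons(e, cons(cons(cons(e, e), cons(b, k(p(e), k(p(e), b)))), k(p(b), k(p(e), b))))  →  cons(e, cons(cons(cons(e, e), cons(b, b)), k(p(b), k(p(e), b))))   [R1 at 2.1.2.2]
2. cons(e, cons(cons(cons(e, e), cons(b, b)), k(p(b), k(p(e), b))))  →  cons(e, cons(cons(cons(e, e), cons(b, b)), b))   [R1 at 2.2]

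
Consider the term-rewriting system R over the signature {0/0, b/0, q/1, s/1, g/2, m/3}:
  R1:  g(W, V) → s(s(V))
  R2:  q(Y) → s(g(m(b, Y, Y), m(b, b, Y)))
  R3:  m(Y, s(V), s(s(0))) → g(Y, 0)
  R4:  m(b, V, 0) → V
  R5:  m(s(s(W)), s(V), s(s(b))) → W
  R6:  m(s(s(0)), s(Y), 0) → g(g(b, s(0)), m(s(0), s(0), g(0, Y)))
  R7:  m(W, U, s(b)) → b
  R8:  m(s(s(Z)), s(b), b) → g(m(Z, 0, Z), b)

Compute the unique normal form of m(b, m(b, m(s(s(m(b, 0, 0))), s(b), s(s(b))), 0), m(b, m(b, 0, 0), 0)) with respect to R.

1. m(b, m(b, m(s(s(m(b, 0, 0))), s(b), s(s(b))), 0), m(b, m(b, 0, 0), 0))  →  m(b, m(s(s(m(b, 0, 0))), s(b), s(s(b))), m(b, m(b, 0, 0), 0))   [R4 at 2]
2. m(b, m(s(s(m(b, 0, 0))), s(b), s(s(b))), m(b, m(b, 0, 0), 0))  →  m(b, m(b, 0, 0), m(b, m(b, 0, 0), 0))   [R5 at 2]
3. m(b, m(b, 0, 0), m(b, m(b, 0, 0), 0))  →  m(b, 0, m(b, m(b, 0, 0), 0))   [R4 at 2]
4. m(b, 0, m(b, m(b, 0, 0), 0))  →  m(b, 0, m(b, 0, 0))   [R4 at 3]
5. m(b, 0, m(b, 0, 0))  →  m(b, 0, 0)   [R4 at 3]
6. m(b, 0, 0)  →  0   [R4 at ε]

0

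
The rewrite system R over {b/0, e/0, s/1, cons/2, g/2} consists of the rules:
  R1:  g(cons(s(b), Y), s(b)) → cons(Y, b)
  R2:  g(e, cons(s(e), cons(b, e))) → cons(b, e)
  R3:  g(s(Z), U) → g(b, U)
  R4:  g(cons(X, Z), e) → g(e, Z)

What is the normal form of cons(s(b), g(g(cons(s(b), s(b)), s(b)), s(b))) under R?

1. cons(s(b), g(g(cons(s(b), s(b)), s(b)), s(b)))  →  cons(s(b), g(cons(s(b), b), s(b)))   [R1 at 2.1]
2. cons(s(b), g(cons(s(b), b), s(b)))  →  cons(s(b), cons(b, b))   [R1 at 2]

cons(s(b), cons(b, b))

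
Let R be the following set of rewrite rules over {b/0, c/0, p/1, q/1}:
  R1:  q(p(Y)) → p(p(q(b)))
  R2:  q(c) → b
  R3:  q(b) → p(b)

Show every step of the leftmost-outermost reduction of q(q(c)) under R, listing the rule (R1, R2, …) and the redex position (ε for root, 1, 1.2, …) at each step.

1. q(q(c))  →  q(b)   [R2 at 1]
2. q(b)  →  p(b)   [R3 at ε]

p(b)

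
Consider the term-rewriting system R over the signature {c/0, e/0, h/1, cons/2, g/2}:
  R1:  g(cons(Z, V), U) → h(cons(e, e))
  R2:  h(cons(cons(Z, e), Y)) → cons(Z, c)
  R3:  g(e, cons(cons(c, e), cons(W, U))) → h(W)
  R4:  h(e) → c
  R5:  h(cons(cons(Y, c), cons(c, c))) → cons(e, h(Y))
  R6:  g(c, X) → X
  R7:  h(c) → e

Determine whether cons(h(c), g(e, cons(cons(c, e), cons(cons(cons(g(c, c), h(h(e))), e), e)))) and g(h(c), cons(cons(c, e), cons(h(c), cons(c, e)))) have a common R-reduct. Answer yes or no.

Reduce t₁ = cons(h(c), g(e, cons(cons(c, e), cons(cons(cons(g(c, c), h(h(e))), e), e)))):
1. cons(h(c), g(e, cons(cons(c, e), cons(cons(cons(g(c, c), h(h(e))), e), e))))  →  cons(e, g(e, cons(cons(c, e), cons(cons(cons(g(c, c), h(h(e))), e), e))))   [R7 at 1]
2. cons(e, g(e, cons(cons(c, e), cons(cons(cons(g(c, c), h(h(e))), e), e))))  →  cons(e, h(cons(cons(g(c, c), h(h(e))), e)))   [R3 at 2]
3. cons(e, h(cons(cons(g(c, c), h(h(e))), e)))  →  cons(e, h(cons(cons(c, h(h(e))), e)))   [R6 at 2.1.1.1]
4. cons(e, h(cons(cons(c, h(h(e))), e)))  →  cons(e, h(cons(cons(c, h(c)), e)))   [R4 at 2.1.1.2.1]
5. cons(e, h(cons(cons(c, h(c)), e)))  →  cons(e, h(cons(cons(c, e), e)))   [R7 at 2.1.1.2]
6. cons(e, h(cons(cons(c, e), e)))  →  cons(e, cons(c, c))   [R2 at 2]

Reduce t₂ = g(h(c), cons(cons(c, e), cons(h(c), cons(c, e)))):
1. g(h(c), cons(cons(c, e), cons(h(c), cons(c, e))))  →  g(e, cons(cons(c, e), cons(h(c), cons(c, e))))   [R7 at 1]
2. g(e, cons(cons(c, e), cons(h(c), cons(c, e))))  →  h(h(c))   [R3 at ε]
3. h(h(c))  →  h(e)   [R7 at 1]
4. h(e)  →  c   [R4 at ε]

no — NF(t₁) = cons(e, cons(c, c)), NF(t₂) = c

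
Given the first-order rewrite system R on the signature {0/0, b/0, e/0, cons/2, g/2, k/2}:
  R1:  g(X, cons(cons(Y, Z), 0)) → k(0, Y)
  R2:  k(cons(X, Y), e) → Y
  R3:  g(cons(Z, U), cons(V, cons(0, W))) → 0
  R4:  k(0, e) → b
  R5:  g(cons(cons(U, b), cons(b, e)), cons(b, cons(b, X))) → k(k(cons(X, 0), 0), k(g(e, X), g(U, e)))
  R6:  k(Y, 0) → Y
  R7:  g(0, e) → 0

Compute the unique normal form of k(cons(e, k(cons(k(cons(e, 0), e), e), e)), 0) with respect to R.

cons(e, e)

1. k(cons(e, k(cons(k(cons(e, 0), e), e), e)), 0)  →  cons(e, k(cons(k(cons(e, 0), e), e), e))   [R6 at ε]
2. cons(e, k(cons(k(cons(e, 0), e), e), e))  →  cons(e, e)   [R2 at 2]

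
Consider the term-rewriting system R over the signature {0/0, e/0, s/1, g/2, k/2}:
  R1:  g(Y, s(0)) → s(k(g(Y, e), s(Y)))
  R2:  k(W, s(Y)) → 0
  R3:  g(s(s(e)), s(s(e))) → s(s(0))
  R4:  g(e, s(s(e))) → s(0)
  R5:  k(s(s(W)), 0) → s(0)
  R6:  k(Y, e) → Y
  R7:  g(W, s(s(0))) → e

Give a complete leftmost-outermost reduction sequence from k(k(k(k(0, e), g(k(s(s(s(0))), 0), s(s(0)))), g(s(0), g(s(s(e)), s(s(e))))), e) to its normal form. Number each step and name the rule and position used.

1. k(k(k(k(0, e), g(k(s(s(s(0))), 0), s(s(0)))), g(s(0), g(s(s(e)), s(s(e))))), e)  →  k(k(k(0, e), g(k(s(s(s(0))), 0), s(s(0)))), g(s(0), g(s(s(e)), s(s(e)))))   [R6 at ε]
2. k(k(k(0, e), g(k(s(s(s(0))), 0), s(s(0)))), g(s(0), g(s(s(e)), s(s(e)))))  →  k(k(0, g(k(s(s(s(0))), 0), s(s(0)))), g(s(0), g(s(s(e)), s(s(e)))))   [R6 at 1.1]
3. k(k(0, g(k(s(s(s(0))), 0), s(s(0)))), g(s(0), g(s(s(e)), s(s(e)))))  →  k(k(0, e), g(s(0), g(s(s(e)), s(s(e)))))   [R7 at 1.2]
4. k(k(0, e), g(s(0), g(s(s(e)), s(s(e)))))  →  k(0, g(s(0), g(s(s(e)), s(s(e)))))   [R6 at 1]
5. k(0, g(s(0), g(s(s(e)), s(s(e)))))  →  k(0, g(s(0), s(s(0))))   [R3 at 2.2]
6. k(0, g(s(0), s(s(0))))  →  k(0, e)   [R7 at 2]
7. k(0, e)  →  0   [R6 at ε]

0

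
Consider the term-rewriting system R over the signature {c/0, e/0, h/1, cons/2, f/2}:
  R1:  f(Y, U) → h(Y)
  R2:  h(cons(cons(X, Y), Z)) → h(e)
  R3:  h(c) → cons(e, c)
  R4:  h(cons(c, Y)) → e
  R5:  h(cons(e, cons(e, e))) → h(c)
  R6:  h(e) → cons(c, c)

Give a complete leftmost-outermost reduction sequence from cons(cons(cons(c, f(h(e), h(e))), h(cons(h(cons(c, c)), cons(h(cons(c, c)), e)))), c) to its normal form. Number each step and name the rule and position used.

1. cons(cons(cons(c, f(h(e), h(e))), h(cons(h(cons(c, c)), cons(h(cons(c, c)), e)))), c)  →  cons(cons(cons(c, h(h(e))), h(cons(h(cons(c, c)), cons(h(cons(c, c)), e)))), c)   [R1 at 1.1.2]
2. cons(cons(cons(c, h(h(e))), h(cons(h(cons(c, c)), cons(h(cons(c, c)), e)))), c)  →  cons(cons(cons(c, h(cons(c, c))), h(cons(h(cons(c, c)), cons(h(cons(c, c)), e)))), c)   [R6 at 1.1.2.1]
3. cons(cons(cons(c, h(cons(c, c))), h(cons(h(cons(c, c)), cons(h(cons(c, c)), e)))), c)  →  cons(cons(cons(c, e), h(cons(h(cons(c, c)), cons(h(cons(c, c)), e)))), c)   [R4 at 1.1.2]
4. cons(cons(cons(c, e), h(cons(h(cons(c, c)), cons(h(cons(c, c)), e)))), c)  →  cons(cons(cons(c, e), h(cons(e, cons(h(cons(c, c)), e)))), c)   [R4 at 1.2.1.1]
5. cons(cons(cons(c, e), h(cons(e, cons(h(cons(c, c)), e)))), c)  →  cons(cons(cons(c, e), h(cons(e, cons(e, e)))), c)   [R4 at 1.2.1.2.1]
6. cons(cons(cons(c, e), h(cons(e, cons(e, e)))), c)  →  cons(cons(cons(c, e), h(c)), c)   [R5 at 1.2]
7. cons(cons(cons(c, e), h(c)), c)  →  cons(cons(cons(c, e), cons(e, c)), c)   [R3 at 1.2]

cons(cons(cons(c, e), cons(e, c)), c)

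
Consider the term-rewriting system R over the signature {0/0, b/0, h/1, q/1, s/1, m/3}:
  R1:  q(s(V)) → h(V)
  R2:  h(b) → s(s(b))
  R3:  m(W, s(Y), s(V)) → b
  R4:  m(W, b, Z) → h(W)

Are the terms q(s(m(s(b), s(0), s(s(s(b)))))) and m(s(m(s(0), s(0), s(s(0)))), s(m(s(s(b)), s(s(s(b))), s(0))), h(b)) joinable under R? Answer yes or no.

no — NF(t₁) = s(s(b)), NF(t₂) = b

Reduce t₁ = q(s(m(s(b), s(0), s(s(s(b)))))):
1. q(s(m(s(b), s(0), s(s(s(b))))))  →  h(m(s(b), s(0), s(s(s(b)))))   [R1 at ε]
2. h(m(s(b), s(0), s(s(s(b)))))  →  h(b)   [R3 at 1]
3. h(b)  →  s(s(b))   [R2 at ε]

Reduce t₂ = m(s(m(s(0), s(0), s(s(0)))), s(m(s(s(b)), s(s(s(b))), s(0))), h(b)):
1. m(s(m(s(0), s(0), s(s(0)))), s(m(s(s(b)), s(s(s(b))), s(0))), h(b))  →  m(s(b), s(m(s(s(b)), s(s(s(b))), s(0))), h(b))   [R3 at 1.1]
2. m(s(b), s(m(s(s(b)), s(s(s(b))), s(0))), h(b))  →  m(s(b), s(b), h(b))   [R3 at 2.1]
3. m(s(b), s(b), h(b))  →  m(s(b), s(b), s(s(b)))   [R2 at 3]
4. m(s(b), s(b), s(s(b)))  →  b   [R3 at ε]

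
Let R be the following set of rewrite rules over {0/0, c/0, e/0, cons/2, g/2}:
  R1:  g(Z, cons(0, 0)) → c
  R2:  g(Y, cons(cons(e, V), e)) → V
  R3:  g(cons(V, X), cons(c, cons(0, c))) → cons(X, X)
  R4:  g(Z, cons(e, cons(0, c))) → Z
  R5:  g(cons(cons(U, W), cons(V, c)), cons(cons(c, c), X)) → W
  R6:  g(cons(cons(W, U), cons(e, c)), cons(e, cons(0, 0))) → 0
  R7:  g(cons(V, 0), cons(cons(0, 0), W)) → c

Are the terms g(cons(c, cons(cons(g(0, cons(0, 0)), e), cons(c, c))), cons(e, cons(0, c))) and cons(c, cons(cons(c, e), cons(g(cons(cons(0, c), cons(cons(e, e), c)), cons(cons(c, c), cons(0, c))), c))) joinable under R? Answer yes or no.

Reduce t₁ = g(cons(c, cons(cons(g(0, cons(0, 0)), e), cons(c, c))), cons(e, cons(0, c))):
1. g(cons(c, cons(cons(g(0, cons(0, 0)), e), cons(c, c))), cons(e, cons(0, c)))  →  cons(c, cons(cons(g(0, cons(0, 0)), e), cons(c, c)))   [R4 at ε]
2. cons(c, cons(cons(g(0, cons(0, 0)), e), cons(c, c)))  →  cons(c, cons(cons(c, e), cons(c, c)))   [R1 at 2.1.1]

Reduce t₂ = cons(c, cons(cons(c, e), cons(g(cons(cons(0, c), cons(cons(e, e), c)), cons(cons(c, c), cons(0, c))), c))):
1. cons(c, cons(cons(c, e), cons(g(cons(cons(0, c), cons(cons(e, e), c)), cons(cons(c, c), cons(0, c))), c)))  →  cons(c, cons(cons(c, e), cons(c, c)))   [R5 at 2.2.1]

yes — NF(t₁) = cons(c, cons(cons(c, e), cons(c, c))), NF(t₂) = cons(c, cons(cons(c, e), cons(c, c)))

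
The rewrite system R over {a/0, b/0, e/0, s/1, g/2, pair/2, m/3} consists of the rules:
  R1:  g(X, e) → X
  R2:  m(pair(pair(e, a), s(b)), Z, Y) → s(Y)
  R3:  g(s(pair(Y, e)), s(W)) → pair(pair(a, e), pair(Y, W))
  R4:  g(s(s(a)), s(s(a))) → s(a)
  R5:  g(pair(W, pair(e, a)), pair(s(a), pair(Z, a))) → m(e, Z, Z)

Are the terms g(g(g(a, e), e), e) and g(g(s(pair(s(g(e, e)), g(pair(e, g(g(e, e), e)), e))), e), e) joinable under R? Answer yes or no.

Reduce t₁ = g(g(g(a, e), e), e):
1. g(g(g(a, e), e), e)  →  g(g(a, e), e)   [R1 at ε]
2. g(g(a, e), e)  →  g(a, e)   [R1 at ε]
3. g(a, e)  →  a   [R1 at ε]

Reduce t₂ = g(g(s(pair(s(g(e, e)), g(pair(e, g(g(e, e), e)), e))), e), e):
1. g(g(s(pair(s(g(e, e)), g(pair(e, g(g(e, e), e)), e))), e), e)  →  g(s(pair(s(g(e, e)), g(pair(e, g(g(e, e), e)), e))), e)   [R1 at ε]
2. g(s(pair(s(g(e, e)), g(pair(e, g(g(e, e), e)), e))), e)  →  s(pair(s(g(e, e)), g(pair(e, g(g(e, e), e)), e)))   [R1 at ε]
3. s(pair(s(g(e, e)), g(pair(e, g(g(e, e), e)), e)))  →  s(pair(s(e), g(pair(e, g(g(e, e), e)), e)))   [R1 at 1.1.1]
4. s(pair(s(e), g(pair(e, g(g(e, e), e)), e)))  →  s(pair(s(e), pair(e, g(g(e, e), e))))   [R1 at 1.2]
5. s(pair(s(e), pair(e, g(g(e, e), e))))  →  s(pair(s(e), pair(e, g(e, e))))   [R1 at 1.2.2]
6. s(pair(s(e), pair(e, g(e, e))))  →  s(pair(s(e), pair(e, e)))   [R1 at 1.2.2]

no — NF(t₁) = a, NF(t₂) = s(pair(s(e), pair(e, e)))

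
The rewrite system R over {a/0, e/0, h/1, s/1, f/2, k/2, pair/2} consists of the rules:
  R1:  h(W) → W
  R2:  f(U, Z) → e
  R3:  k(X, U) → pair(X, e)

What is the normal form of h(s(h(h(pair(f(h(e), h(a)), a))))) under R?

1. h(s(h(h(pair(f(h(e), h(a)), a)))))  →  s(h(h(pair(f(h(e), h(a)), a))))   [R1 at ε]
2. s(h(h(pair(f(h(e), h(a)), a))))  →  s(h(pair(f(h(e), h(a)), a)))   [R1 at 1]
3. s(h(pair(f(h(e), h(a)), a)))  →  s(pair(f(h(e), h(a)), a))   [R1 at 1]
4. s(pair(f(h(e), h(a)), a))  →  s(pair(e, a))   [R2 at 1.1]

s(pair(e, a))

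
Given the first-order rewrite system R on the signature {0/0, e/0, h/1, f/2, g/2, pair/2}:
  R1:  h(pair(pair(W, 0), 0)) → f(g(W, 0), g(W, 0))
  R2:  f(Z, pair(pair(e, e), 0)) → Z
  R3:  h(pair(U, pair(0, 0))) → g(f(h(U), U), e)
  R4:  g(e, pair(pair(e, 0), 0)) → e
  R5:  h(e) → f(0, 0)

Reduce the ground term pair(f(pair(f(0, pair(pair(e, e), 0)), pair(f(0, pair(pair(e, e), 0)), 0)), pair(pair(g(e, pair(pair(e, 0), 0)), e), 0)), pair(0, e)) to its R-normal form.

pair(pair(0, pair(0, 0)), pair(0, e))

1. pair(f(pair(f(0, pair(pair(e, e), 0)), pair(f(0, pair(pair(e, e), 0)), 0)), pair(pair(g(e, pair(pair(e, 0), 0)), e), 0)), pair(0, e))  →  pair(f(pair(0, pair(f(0, pair(pair(e, e), 0)), 0)), pair(pair(g(e, pair(pair(e, 0), 0)), e), 0)), pair(0, e))   [R2 at 1.1.1]
2. pair(f(pair(0, pair(f(0, pair(pair(e, e), 0)), 0)), pair(pair(g(e, pair(pair(e, 0), 0)), e), 0)), pair(0, e))  →  pair(f(pair(0, pair(0, 0)), pair(pair(g(e, pair(pair(e, 0), 0)), e), 0)), pair(0, e))   [R2 at 1.1.2.1]
3. pair(f(pair(0, pair(0, 0)), pair(pair(g(e, pair(pair(e, 0), 0)), e), 0)), pair(0, e))  →  pair(f(pair(0, pair(0, 0)), pair(pair(e, e), 0)), pair(0, e))   [R4 at 1.2.1.1]
4. pair(f(pair(0, pair(0, 0)), pair(pair(e, e), 0)), pair(0, e))  →  pair(pair(0, pair(0, 0)), pair(0, e))   [R2 at 1]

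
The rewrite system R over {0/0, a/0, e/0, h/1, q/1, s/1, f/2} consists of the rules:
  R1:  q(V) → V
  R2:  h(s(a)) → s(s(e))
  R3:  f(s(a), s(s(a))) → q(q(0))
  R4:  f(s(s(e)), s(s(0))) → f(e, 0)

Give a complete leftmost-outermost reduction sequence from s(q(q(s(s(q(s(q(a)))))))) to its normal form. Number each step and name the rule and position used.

s(s(s(s(a))))

1. s(q(q(s(s(q(s(q(a))))))))  →  s(q(s(s(q(s(q(a)))))))   [R1 at 1]
2. s(q(s(s(q(s(q(a)))))))  →  s(s(s(q(s(q(a))))))   [R1 at 1]
3. s(s(s(q(s(q(a))))))  →  s(s(s(s(q(a)))))   [R1 at 1.1.1]
4. s(s(s(s(q(a)))))  →  s(s(s(s(a))))   [R1 at 1.1.1.1]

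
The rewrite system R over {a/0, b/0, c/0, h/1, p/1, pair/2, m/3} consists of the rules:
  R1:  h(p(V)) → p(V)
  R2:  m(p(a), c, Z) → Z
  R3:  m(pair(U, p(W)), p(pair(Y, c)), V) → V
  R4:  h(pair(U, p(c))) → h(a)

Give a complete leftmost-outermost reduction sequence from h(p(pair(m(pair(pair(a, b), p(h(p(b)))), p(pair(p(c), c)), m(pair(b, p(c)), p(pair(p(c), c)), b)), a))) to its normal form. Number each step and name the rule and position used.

1. h(p(pair(m(pair(pair(a, b), p(h(p(b)))), p(pair(p(c), c)), m(pair(b, p(c)), p(pair(p(c), c)), b)), a)))  →  p(pair(m(pair(pair(a, b), p(h(p(b)))), p(pair(p(c), c)), m(pair(b, p(c)), p(pair(p(c), c)), b)), a))   [R1 at ε]
2. p(pair(m(pair(pair(a, b), p(h(p(b)))), p(pair(p(c), c)), m(pair(b, p(c)), p(pair(p(c), c)), b)), a))  →  p(pair(m(pair(b, p(c)), p(pair(p(c), c)), b), a))   [R3 at 1.1]
3. p(pair(m(pair(b, p(c)), p(pair(p(c), c)), b), a))  →  p(pair(b, a))   [R3 at 1.1]

p(pair(b, a))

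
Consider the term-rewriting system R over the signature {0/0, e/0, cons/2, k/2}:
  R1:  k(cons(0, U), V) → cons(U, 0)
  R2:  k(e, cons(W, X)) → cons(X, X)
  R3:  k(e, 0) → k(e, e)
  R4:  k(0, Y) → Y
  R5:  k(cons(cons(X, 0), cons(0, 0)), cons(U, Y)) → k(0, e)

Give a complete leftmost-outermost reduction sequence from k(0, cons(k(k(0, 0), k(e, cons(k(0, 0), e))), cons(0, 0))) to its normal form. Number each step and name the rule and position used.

cons(cons(e, e), cons(0, 0))

1. k(0, cons(k(k(0, 0), k(e, cons(k(0, 0), e))), cons(0, 0)))  →  cons(k(k(0, 0), k(e, cons(k(0, 0), e))), cons(0, 0))   [R4 at ε]
2. cons(k(k(0, 0), k(e, cons(k(0, 0), e))), cons(0, 0))  →  cons(k(0, k(e, cons(k(0, 0), e))), cons(0, 0))   [R4 at 1.1]
3. cons(k(0, k(e, cons(k(0, 0), e))), cons(0, 0))  →  cons(k(e, cons(k(0, 0), e)), cons(0, 0))   [R4 at 1]
4. cons(k(e, cons(k(0, 0), e)), cons(0, 0))  →  cons(cons(e, e), cons(0, 0))   [R2 at 1]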